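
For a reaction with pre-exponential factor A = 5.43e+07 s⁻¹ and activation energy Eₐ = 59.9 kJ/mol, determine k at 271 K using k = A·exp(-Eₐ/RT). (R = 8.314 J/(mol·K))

1.54e-04 s⁻¹

Step 1: Use the Arrhenius equation: k = A × exp(-Eₐ/RT)
Step 2: Convert Eₐ to J/mol: 59.9 kJ/mol = 59900 J/mol
Step 3: Calculate the exponent: -Eₐ/(RT) = -59900/(8.314 × 271) = -26.58566
Step 4: k = 5.43e+07 × exp(-26.58566)
Step 5: k = 5.43e+07 × 2.84443e-12 = 1.5445e-04 s⁻¹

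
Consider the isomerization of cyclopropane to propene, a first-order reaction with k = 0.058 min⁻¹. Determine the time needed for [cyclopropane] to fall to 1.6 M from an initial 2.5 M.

7.695 min

Step 1: For first-order: t = ln([cyclopropane]₀/[cyclopropane])/k
Step 2: t = ln(2.5/1.6)/0.058
Step 3: t = ln(1.562)/0.058
Step 4: t = 0.4463/0.058 = 7.695 min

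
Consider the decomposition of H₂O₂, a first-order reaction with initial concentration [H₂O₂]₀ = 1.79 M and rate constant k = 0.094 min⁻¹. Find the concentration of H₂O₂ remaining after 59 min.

0.006986 M

Step 1: For a first-order reaction: [H₂O₂] = [H₂O₂]₀ × e^(-kt)
Step 2: [H₂O₂] = 1.79 × e^(-0.094 × 59)
Step 3: [H₂O₂] = 1.79 × e^(-5.546)
Step 4: [H₂O₂] = 1.79 × 0.00390304 = 0.006986 M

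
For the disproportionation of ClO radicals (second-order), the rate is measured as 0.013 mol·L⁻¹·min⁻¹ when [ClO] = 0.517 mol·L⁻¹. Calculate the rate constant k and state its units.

0.04864 (mol·L⁻¹)⁻¹·min⁻¹

Step 1: rate = k[ClO]^2, so k = rate / [ClO]^2.
Step 2: k = 0.013 / (0.517)^2 = 0.013 / 0.2673.
Step 3: k = 0.04864 (mol·L⁻¹)⁻¹·min⁻¹.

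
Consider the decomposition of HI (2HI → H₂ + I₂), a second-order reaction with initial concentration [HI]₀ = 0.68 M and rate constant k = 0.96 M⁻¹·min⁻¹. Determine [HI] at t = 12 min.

0.07698 M

Step 1: For a second-order reaction: 1/[HI] = 1/[HI]₀ + kt
Step 2: 1/[HI] = 1/0.68 + 0.96 × 12
Step 3: 1/[HI] = 1.471 + 11.52 = 12.99
Step 4: [HI] = 1/12.99 = 0.07698 M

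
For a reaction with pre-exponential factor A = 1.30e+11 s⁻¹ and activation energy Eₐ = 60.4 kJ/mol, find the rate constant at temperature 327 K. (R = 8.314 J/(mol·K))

2.92e+01 s⁻¹

Step 1: Use the Arrhenius equation: k = A × exp(-Eₐ/RT)
Step 2: Convert Eₐ to J/mol: 60.4 kJ/mol = 60400 J/mol
Step 3: Calculate the exponent: -Eₐ/(RT) = -60400/(8.314 × 327) = -22.21668
Step 4: k = 1.30e+11 × exp(-22.21668)
Step 5: k = 1.30e+11 × 2.24605e-10 = 2.9199e+01 s⁻¹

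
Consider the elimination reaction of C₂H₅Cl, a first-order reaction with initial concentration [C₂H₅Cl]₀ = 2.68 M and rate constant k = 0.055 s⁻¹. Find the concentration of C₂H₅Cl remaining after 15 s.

1.174 M

Step 1: For a first-order reaction: [C₂H₅Cl] = [C₂H₅Cl]₀ × e^(-kt)
Step 2: [C₂H₅Cl] = 2.68 × e^(-0.055 × 15)
Step 3: [C₂H₅Cl] = 2.68 × e^(-0.825)
Step 4: [C₂H₅Cl] = 2.68 × 0.438235 = 1.174 M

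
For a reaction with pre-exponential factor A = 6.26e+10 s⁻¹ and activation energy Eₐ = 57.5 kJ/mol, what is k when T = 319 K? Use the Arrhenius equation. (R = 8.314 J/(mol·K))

2.40e+01 s⁻¹

Step 1: Use the Arrhenius equation: k = A × exp(-Eₐ/RT)
Step 2: Convert Eₐ to J/mol: 57.5 kJ/mol = 57500 J/mol
Step 3: Calculate the exponent: -Eₐ/(RT) = -57500/(8.314 × 319) = -21.68039
Step 4: k = 6.26e+10 × exp(-21.68039)
Step 5: k = 6.26e+10 × 3.83996e-10 = 2.4038e+01 s⁻¹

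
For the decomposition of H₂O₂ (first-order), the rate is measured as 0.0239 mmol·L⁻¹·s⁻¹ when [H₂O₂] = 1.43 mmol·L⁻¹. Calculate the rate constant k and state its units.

0.01671 s⁻¹

Step 1: rate = k[H₂O₂]^1, so k = rate / [H₂O₂]^1.
Step 2: k = 0.0239 / (1.43)^1 = 0.0239 / 1.43.
Step 3: k = 0.01671 s⁻¹.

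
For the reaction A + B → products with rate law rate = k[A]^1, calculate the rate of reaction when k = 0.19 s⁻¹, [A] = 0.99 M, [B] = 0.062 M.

0.1881 M/s

Step 1: The rate law is rate = k[A]^1
Step 2: Note that the rate does not depend on [B] (zero order in B).
Step 3: rate = 0.19 × (0.99)^1 = 0.1881 M/s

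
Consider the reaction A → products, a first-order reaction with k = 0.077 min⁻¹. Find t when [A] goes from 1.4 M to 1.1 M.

3.132 min

Step 1: For first-order: t = ln([A]₀/[A])/k
Step 2: t = ln(1.4/1.1)/0.077
Step 3: t = ln(1.273)/0.077
Step 4: t = 0.2412/0.077 = 3.132 min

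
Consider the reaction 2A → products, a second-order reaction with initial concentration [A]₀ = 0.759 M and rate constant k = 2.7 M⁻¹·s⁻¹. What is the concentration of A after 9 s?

0.03904 M

Step 1: For a second-order reaction: 1/[A] = 1/[A]₀ + kt
Step 2: 1/[A] = 1/0.759 + 2.7 × 9
Step 3: 1/[A] = 1.318 + 24.3 = 25.62
Step 4: [A] = 1/25.62 = 0.03904 M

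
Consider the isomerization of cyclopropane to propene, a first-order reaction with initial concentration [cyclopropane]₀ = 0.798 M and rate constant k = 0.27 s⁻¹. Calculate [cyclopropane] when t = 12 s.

0.03125 M

Step 1: For a first-order reaction: [cyclopropane] = [cyclopropane]₀ × e^(-kt)
Step 2: [cyclopropane] = 0.798 × e^(-0.27 × 12)
Step 3: [cyclopropane] = 0.798 × e^(-3.24)
Step 4: [cyclopropane] = 0.798 × 0.0391639 = 0.03125 M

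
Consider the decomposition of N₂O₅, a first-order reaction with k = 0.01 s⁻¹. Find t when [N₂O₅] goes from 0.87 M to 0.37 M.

85.5 s

Step 1: For first-order: t = ln([N₂O₅]₀/[N₂O₅])/k
Step 2: t = ln(0.87/0.37)/0.01
Step 3: t = ln(2.351)/0.01
Step 4: t = 0.855/0.01 = 85.5 s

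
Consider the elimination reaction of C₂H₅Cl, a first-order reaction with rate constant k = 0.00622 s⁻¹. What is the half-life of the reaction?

111.4 s

Step 1: For a first-order reaction, t₁/₂ = ln(2)/k
Step 2: t₁/₂ = ln(2)/0.00622
Step 3: t₁/₂ = 0.6931/0.00622 = 111.4 s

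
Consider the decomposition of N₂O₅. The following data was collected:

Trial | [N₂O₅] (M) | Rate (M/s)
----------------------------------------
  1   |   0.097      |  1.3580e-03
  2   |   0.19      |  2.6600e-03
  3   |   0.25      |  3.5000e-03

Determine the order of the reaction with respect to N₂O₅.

first order (1)

Step 1: Compare trials to find order n where rate₂/rate₁ = ([N₂O₅]₂/[N₂O₅]₁)^n
Step 2: rate₂/rate₁ = 2.6600e-03/1.3580e-03 = 1.959
Step 3: [N₂O₅]₂/[N₂O₅]₁ = 0.19/0.097 = 1.959
Step 4: n = ln(1.959)/ln(1.959) = 1.00 ≈ 1
Step 5: The reaction is first order in N₂O₅.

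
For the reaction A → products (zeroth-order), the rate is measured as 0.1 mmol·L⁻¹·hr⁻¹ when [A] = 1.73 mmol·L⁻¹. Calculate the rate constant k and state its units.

0.1 mmol·L⁻¹·hr⁻¹

Step 1: For a zeroth-order reaction, rate = k (independent of concentration).
Step 2: k = rate = 0.1 mmol·L⁻¹·hr⁻¹.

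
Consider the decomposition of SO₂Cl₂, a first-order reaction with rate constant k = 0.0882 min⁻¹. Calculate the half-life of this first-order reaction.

7.859 min

Step 1: For a first-order reaction, t₁/₂ = ln(2)/k
Step 2: t₁/₂ = ln(2)/0.0882
Step 3: t₁/₂ = 0.6931/0.0882 = 7.859 min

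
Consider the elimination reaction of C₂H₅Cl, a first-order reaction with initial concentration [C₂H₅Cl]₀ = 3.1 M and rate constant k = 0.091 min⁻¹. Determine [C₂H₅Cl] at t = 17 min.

0.6599 M

Step 1: For a first-order reaction: [C₂H₅Cl] = [C₂H₅Cl]₀ × e^(-kt)
Step 2: [C₂H₅Cl] = 3.1 × e^(-0.091 × 17)
Step 3: [C₂H₅Cl] = 3.1 × e^(-1.547)
Step 4: [C₂H₅Cl] = 3.1 × 0.212886 = 0.6599 M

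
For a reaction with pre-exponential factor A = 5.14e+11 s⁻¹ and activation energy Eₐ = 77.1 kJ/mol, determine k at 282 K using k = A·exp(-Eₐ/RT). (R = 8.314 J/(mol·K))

2.69e-03 s⁻¹

Step 1: Use the Arrhenius equation: k = A × exp(-Eₐ/RT)
Step 2: Convert Eₐ to J/mol: 77.1 kJ/mol = 77100 J/mol
Step 3: Calculate the exponent: -Eₐ/(RT) = -77100/(8.314 × 282) = -32.88480
Step 4: k = 5.14e+11 × exp(-32.88480)
Step 5: k = 5.14e+11 × 5.22773e-15 = 2.6871e-03 s⁻¹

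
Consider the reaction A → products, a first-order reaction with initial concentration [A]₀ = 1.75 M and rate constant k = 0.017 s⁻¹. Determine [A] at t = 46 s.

0.8006 M

Step 1: For a first-order reaction: [A] = [A]₀ × e^(-kt)
Step 2: [A] = 1.75 × e^(-0.017 × 46)
Step 3: [A] = 1.75 × e^(-0.782)
Step 4: [A] = 1.75 × 0.45749 = 0.8006 M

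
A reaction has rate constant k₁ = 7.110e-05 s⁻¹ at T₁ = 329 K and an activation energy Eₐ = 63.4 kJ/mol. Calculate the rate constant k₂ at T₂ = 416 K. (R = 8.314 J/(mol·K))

9.059e-03 s⁻¹

Step 1: Use the two-temperature Arrhenius form: ln(k₂/k₁) = -Eₐ/R × (1/T₂ - 1/T₁)
Step 2: Convert Eₐ to J/mol: 63.4 kJ/mol = 63400 J/mol
Step 3: 1/T₂ - 1/T₁ = 1/416 - 1/329 = -6.356675e-04 K⁻¹
Step 4: ln(k₂/k₁) = -63400/8.314 × -6.356675e-04 = 4.84740
Step 5: k₂ = k₁ × exp(4.84740) = 7.110e-05 × 1.27409e+02 = 9.059e-03 s⁻¹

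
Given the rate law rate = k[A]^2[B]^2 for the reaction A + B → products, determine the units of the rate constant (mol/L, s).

(mol/L)⁻³·s⁻¹

Step 1: Overall order = 2 + 2 = 4.
Step 2: rate has units mol/L·s⁻¹; [A]^2[B]^2 has units (mol/L)^4.
Step 3: k = rate/([A]^2[B]^2), so units of k = (mol/L)^(1-4)·s⁻¹ = (mol/L)⁻³·s⁻¹.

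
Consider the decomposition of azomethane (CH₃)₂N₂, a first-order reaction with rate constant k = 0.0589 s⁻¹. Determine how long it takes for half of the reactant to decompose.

11.77 s

Step 1: For a first-order reaction, t₁/₂ = ln(2)/k
Step 2: t₁/₂ = ln(2)/0.0589
Step 3: t₁/₂ = 0.6931/0.0589 = 11.77 s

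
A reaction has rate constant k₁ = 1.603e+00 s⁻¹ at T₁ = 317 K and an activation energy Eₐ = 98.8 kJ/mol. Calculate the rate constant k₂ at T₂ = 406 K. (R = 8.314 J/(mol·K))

5.941e+03 s⁻¹

Step 1: Use the two-temperature Arrhenius form: ln(k₂/k₁) = -Eₐ/R × (1/T₂ - 1/T₁)
Step 2: Convert Eₐ to J/mol: 98.8 kJ/mol = 98800 J/mol
Step 3: 1/T₂ - 1/T₁ = 1/406 - 1/317 = -6.915199e-04 K⁻¹
Step 4: ln(k₂/k₁) = -98800/8.314 × -6.915199e-04 = 8.21773
Step 5: k₂ = k₁ × exp(8.21773) = 1.603e+00 × 3.70608e+03 = 5.941e+03 s⁻¹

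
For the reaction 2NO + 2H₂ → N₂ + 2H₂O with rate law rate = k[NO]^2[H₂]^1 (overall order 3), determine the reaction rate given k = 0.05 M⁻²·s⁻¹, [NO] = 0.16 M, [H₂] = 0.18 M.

0.0002304 M/s

Step 1: The rate law is rate = k[NO]^2[H₂]^1, overall order = 2+1 = 3
Step 2: Substitute values: rate = 0.05 × (0.16)^2 × (0.18)^1
Step 3: rate = 0.05 × 0.0256 × 0.18 = 0.0002304 M/s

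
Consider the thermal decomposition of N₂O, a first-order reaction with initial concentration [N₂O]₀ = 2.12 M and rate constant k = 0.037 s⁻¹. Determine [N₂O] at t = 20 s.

1.011 M

Step 1: For a first-order reaction: [N₂O] = [N₂O]₀ × e^(-kt)
Step 2: [N₂O] = 2.12 × e^(-0.037 × 20)
Step 3: [N₂O] = 2.12 × e^(-0.74)
Step 4: [N₂O] = 2.12 × 0.477114 = 1.011 M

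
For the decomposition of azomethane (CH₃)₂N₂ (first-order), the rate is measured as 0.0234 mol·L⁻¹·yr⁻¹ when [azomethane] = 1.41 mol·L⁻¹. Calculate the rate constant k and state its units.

0.0166 yr⁻¹

Step 1: rate = k[azomethane]^1, so k = rate / [azomethane]^1.
Step 2: k = 0.0234 / (1.41)^1 = 0.0234 / 1.41.
Step 3: k = 0.0166 yr⁻¹.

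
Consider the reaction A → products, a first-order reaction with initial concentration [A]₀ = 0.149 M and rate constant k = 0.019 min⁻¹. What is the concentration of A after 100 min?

0.02229 M

Step 1: For a first-order reaction: [A] = [A]₀ × e^(-kt)
Step 2: [A] = 0.149 × e^(-0.019 × 100)
Step 3: [A] = 0.149 × e^(-1.9)
Step 4: [A] = 0.149 × 0.149569 = 0.02229 M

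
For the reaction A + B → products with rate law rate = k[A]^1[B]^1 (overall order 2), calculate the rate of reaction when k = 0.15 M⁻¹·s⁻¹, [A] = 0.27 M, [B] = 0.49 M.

0.01985 M/s

Step 1: The rate law is rate = k[A]^1[B]^1, overall order = 1+1 = 2
Step 2: Substitute values: rate = 0.15 × (0.27)^1 × (0.49)^1
Step 3: rate = 0.15 × 0.27 × 0.49 = 0.019845 M/s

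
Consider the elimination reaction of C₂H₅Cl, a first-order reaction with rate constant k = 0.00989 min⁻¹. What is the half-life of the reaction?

70.09 min

Step 1: For a first-order reaction, t₁/₂ = ln(2)/k
Step 2: t₁/₂ = ln(2)/0.00989
Step 3: t₁/₂ = 0.6931/0.00989 = 70.09 min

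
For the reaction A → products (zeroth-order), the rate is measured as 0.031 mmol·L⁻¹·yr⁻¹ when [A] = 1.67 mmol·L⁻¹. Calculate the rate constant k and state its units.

0.031 mmol·L⁻¹·yr⁻¹

Step 1: For a zeroth-order reaction, rate = k (independent of concentration).
Step 2: k = rate = 0.031 mmol·L⁻¹·yr⁻¹.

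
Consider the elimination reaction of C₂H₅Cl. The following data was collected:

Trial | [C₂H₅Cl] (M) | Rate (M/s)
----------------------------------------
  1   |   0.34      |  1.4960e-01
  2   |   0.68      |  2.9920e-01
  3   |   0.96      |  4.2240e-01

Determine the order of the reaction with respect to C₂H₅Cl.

first order (1)

Step 1: Compare trials to find order n where rate₂/rate₁ = ([C₂H₅Cl]₂/[C₂H₅Cl]₁)^n
Step 2: rate₂/rate₁ = 2.9920e-01/1.4960e-01 = 2
Step 3: [C₂H₅Cl]₂/[C₂H₅Cl]₁ = 0.68/0.34 = 2
Step 4: n = ln(2)/ln(2) = 1.00 ≈ 1
Step 5: The reaction is first order in C₂H₅Cl.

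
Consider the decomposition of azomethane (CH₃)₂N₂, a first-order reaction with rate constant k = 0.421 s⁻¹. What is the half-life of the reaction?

1.646 s

Step 1: For a first-order reaction, t₁/₂ = ln(2)/k
Step 2: t₁/₂ = ln(2)/0.421
Step 3: t₁/₂ = 0.6931/0.421 = 1.646 s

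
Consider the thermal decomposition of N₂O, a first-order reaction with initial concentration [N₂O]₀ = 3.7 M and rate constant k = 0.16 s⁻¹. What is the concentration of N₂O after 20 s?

0.1508 M

Step 1: For a first-order reaction: [N₂O] = [N₂O]₀ × e^(-kt)
Step 2: [N₂O] = 3.7 × e^(-0.16 × 20)
Step 3: [N₂O] = 3.7 × e^(-3.2)
Step 4: [N₂O] = 3.7 × 0.0407622 = 0.1508 M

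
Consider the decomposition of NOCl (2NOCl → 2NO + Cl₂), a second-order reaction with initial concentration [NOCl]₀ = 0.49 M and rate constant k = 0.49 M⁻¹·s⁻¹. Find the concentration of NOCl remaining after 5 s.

0.2227 M

Step 1: For a second-order reaction: 1/[NOCl] = 1/[NOCl]₀ + kt
Step 2: 1/[NOCl] = 1/0.49 + 0.49 × 5
Step 3: 1/[NOCl] = 2.041 + 2.45 = 4.491
Step 4: [NOCl] = 1/4.491 = 0.2227 M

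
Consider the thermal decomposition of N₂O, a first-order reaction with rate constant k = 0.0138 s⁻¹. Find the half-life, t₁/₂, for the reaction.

50.23 s

Step 1: For a first-order reaction, t₁/₂ = ln(2)/k
Step 2: t₁/₂ = ln(2)/0.0138
Step 3: t₁/₂ = 0.6931/0.0138 = 50.23 s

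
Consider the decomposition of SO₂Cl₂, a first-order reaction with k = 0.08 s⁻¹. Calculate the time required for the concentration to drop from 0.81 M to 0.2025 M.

17.33 s

Step 1: For first-order: t = ln([SO₂Cl₂]₀/[SO₂Cl₂])/k
Step 2: t = ln(0.81/0.2025)/0.08
Step 3: t = ln(4)/0.08
Step 4: t = 1.386/0.08 = 17.33 s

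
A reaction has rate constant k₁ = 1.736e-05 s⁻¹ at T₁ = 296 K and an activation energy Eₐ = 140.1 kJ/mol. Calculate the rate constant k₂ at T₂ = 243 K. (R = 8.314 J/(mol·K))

7.031e-11 s⁻¹

Step 1: Use the two-temperature Arrhenius form: ln(k₂/k₁) = -Eₐ/R × (1/T₂ - 1/T₁)
Step 2: Convert Eₐ to J/mol: 140.1 kJ/mol = 140100 J/mol
Step 3: 1/T₂ - 1/T₁ = 1/243 - 1/296 = 7.368480e-04 K⁻¹
Step 4: ln(k₂/k₁) = -140100/8.314 × 7.368480e-04 = -12.41670
Step 5: k₂ = k₁ × exp(-12.41670) = 1.736e-05 × 4.05038e-06 = 7.031e-11 s⁻¹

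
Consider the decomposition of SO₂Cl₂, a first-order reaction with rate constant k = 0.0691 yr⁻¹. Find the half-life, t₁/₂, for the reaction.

10.03 yr

Step 1: For a first-order reaction, t₁/₂ = ln(2)/k
Step 2: t₁/₂ = ln(2)/0.0691
Step 3: t₁/₂ = 0.6931/0.0691 = 10.03 yr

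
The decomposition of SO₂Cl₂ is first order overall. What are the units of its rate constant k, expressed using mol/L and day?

day⁻¹

Step 1: For overall order n, rate = k × (concentration)^n.
Step 2: Rate has units mol/L·day⁻¹; concentration term has units (mol/L)^1.
Step 3: k = rate / (concentration)^n, so units of k = (mol/L)^(1-1)·day⁻¹ = day⁻¹.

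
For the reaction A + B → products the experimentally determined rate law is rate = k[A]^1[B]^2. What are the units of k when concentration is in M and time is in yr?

M⁻²·yr⁻¹

Step 1: Overall order = 1 + 2 = 3.
Step 2: rate has units M·yr⁻¹; [A]^1[B]^2 has units M^3.
Step 3: k = rate/([A]^1[B]^2), so units of k = M^(1-3)·yr⁻¹ = M⁻²·yr⁻¹.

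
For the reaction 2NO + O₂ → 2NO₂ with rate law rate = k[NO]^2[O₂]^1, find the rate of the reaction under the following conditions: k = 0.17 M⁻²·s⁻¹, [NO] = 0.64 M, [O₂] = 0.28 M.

0.0195 M/s

Step 1: The rate law is rate = k[NO]^2[O₂]^1
Step 2: Substitute: rate = 0.17 × (0.64)^2 × (0.28)^1
Step 3: rate = 0.17 × 0.4096 × 0.28 = 0.019497 M/s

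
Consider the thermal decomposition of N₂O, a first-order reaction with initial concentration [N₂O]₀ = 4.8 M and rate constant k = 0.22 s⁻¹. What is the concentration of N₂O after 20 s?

0.05893 M

Step 1: For a first-order reaction: [N₂O] = [N₂O]₀ × e^(-kt)
Step 2: [N₂O] = 4.8 × e^(-0.22 × 20)
Step 3: [N₂O] = 4.8 × e^(-4.4)
Step 4: [N₂O] = 4.8 × 0.0122773 = 0.05893 M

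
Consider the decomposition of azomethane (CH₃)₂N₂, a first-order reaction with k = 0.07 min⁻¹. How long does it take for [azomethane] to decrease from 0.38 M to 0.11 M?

17.71 min

Step 1: For first-order: t = ln([azomethane]₀/[azomethane])/k
Step 2: t = ln(0.38/0.11)/0.07
Step 3: t = ln(3.455)/0.07
Step 4: t = 1.24/0.07 = 17.71 min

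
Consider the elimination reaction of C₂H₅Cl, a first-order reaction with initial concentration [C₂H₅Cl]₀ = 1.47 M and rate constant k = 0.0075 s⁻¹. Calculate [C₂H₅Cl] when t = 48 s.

1.026 M

Step 1: For a first-order reaction: [C₂H₅Cl] = [C₂H₅Cl]₀ × e^(-kt)
Step 2: [C₂H₅Cl] = 1.47 × e^(-0.0075 × 48)
Step 3: [C₂H₅Cl] = 1.47 × e^(-0.36)
Step 4: [C₂H₅Cl] = 1.47 × 0.697676 = 1.026 M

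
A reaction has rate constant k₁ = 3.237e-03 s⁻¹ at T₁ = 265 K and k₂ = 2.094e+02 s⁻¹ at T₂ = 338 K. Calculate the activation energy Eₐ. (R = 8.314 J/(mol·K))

113.0 kJ/mol

Step 1: Use the two-temperature Arrhenius form: ln(k₂/k₁) = -Eₐ/R × (1/T₂ - 1/T₁)
Step 2: ln(k₂/k₁) = ln(2.094e+02/3.237e-03) = ln(64689.5) = 11.0774
Step 3: 1/T₂ - 1/T₁ = 1/338 - 1/265 = -8.150050e-04 K⁻¹
Step 4: Eₐ = -R × ln(k₂/k₁) / (1/T₂ - 1/T₁) = -8.314 × 11.0774 / -8.150050e-04
Step 5: Eₐ = 1.1300e+05 J/mol = 113.0 kJ/mol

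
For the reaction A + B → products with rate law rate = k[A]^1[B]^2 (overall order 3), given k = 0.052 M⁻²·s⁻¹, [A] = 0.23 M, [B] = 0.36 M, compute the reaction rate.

0.00155 M/s

Step 1: The rate law is rate = k[A]^1[B]^2, overall order = 1+2 = 3
Step 2: Substitute values: rate = 0.052 × (0.23)^1 × (0.36)^2
Step 3: rate = 0.052 × 0.23 × 0.1296 = 0.00155002 M/s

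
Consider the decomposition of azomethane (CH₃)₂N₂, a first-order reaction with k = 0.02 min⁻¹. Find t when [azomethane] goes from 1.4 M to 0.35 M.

69.31 min

Step 1: For first-order: t = ln([azomethane]₀/[azomethane])/k
Step 2: t = ln(1.4/0.35)/0.02
Step 3: t = ln(4)/0.02
Step 4: t = 1.386/0.02 = 69.31 min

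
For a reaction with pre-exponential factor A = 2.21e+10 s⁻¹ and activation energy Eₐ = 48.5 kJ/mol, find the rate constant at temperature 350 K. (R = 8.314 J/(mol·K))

1.28e+03 s⁻¹

Step 1: Use the Arrhenius equation: k = A × exp(-Eₐ/RT)
Step 2: Convert Eₐ to J/mol: 48.5 kJ/mol = 48500 J/mol
Step 3: Calculate the exponent: -Eₐ/(RT) = -48500/(8.314 × 350) = -16.66724
Step 4: k = 2.21e+10 × exp(-16.66724)
Step 5: k = 2.21e+10 × 5.77444e-08 = 1.2762e+03 s⁻¹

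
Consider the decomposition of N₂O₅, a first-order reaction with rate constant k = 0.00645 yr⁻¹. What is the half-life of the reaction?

107.5 yr

Step 1: For a first-order reaction, t₁/₂ = ln(2)/k
Step 2: t₁/₂ = ln(2)/0.00645
Step 3: t₁/₂ = 0.6931/0.00645 = 107.5 yr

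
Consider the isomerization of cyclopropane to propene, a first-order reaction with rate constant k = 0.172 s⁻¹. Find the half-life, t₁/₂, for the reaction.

4.03 s

Step 1: For a first-order reaction, t₁/₂ = ln(2)/k
Step 2: t₁/₂ = ln(2)/0.172
Step 3: t₁/₂ = 0.6931/0.172 = 4.03 s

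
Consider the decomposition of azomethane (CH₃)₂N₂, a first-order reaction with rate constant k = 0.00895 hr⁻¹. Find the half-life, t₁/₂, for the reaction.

77.45 hr

Step 1: For a first-order reaction, t₁/₂ = ln(2)/k
Step 2: t₁/₂ = ln(2)/0.00895
Step 3: t₁/₂ = 0.6931/0.00895 = 77.45 hr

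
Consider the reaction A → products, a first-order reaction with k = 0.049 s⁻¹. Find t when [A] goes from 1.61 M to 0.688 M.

17.35 s

Step 1: For first-order: t = ln([A]₀/[A])/k
Step 2: t = ln(1.61/0.688)/0.049
Step 3: t = ln(2.34)/0.049
Step 4: t = 0.8502/0.049 = 17.35 s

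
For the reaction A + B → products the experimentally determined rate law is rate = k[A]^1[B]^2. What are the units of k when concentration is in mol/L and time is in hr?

(mol/L)⁻²·hr⁻¹

Step 1: Overall order = 1 + 2 = 3.
Step 2: rate has units mol/L·hr⁻¹; [A]^1[B]^2 has units (mol/L)^3.
Step 3: k = rate/([A]^1[B]^2), so units of k = (mol/L)^(1-3)·hr⁻¹ = (mol/L)⁻²·hr⁻¹.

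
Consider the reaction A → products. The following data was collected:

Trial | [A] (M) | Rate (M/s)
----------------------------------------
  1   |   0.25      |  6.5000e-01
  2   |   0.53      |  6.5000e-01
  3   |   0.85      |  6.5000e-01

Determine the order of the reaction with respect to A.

zeroth order (0)

Step 1: Compare trials - when concentration changes, rate stays constant.
Step 2: rate₂/rate₁ = 6.5000e-01/6.5000e-01 = 1
Step 3: [A]₂/[A]₁ = 0.53/0.25 = 2.12
Step 4: Since rate ratio ≈ (conc ratio)^0, the reaction is zeroth order.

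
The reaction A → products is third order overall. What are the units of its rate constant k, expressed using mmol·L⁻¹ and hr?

(mmol·L⁻¹)⁻²·hr⁻¹

Step 1: For overall order n, rate = k × (concentration)^n.
Step 2: Rate has units mmol·L⁻¹·hr⁻¹; concentration term has units (mmol·L⁻¹)^3.
Step 3: k = rate / (concentration)^n, so units of k = (mmol·L⁻¹)^(1-3)·hr⁻¹ = (mmol·L⁻¹)⁻²·hr⁻¹.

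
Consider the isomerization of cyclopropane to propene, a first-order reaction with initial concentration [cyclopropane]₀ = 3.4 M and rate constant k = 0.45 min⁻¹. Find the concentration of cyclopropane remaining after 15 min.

0.003981 M

Step 1: For a first-order reaction: [cyclopropane] = [cyclopropane]₀ × e^(-kt)
Step 2: [cyclopropane] = 3.4 × e^(-0.45 × 15)
Step 3: [cyclopropane] = 3.4 × e^(-6.75)
Step 4: [cyclopropane] = 3.4 × 0.00117088 = 0.003981 M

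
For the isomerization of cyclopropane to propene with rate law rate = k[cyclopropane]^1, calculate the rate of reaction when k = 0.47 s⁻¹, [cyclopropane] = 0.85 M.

0.3995 M/s

Step 1: Identify the rate law: rate = k[cyclopropane]^1
Step 2: Substitute values: rate = 0.47 × (0.85)^1
Step 3: Calculate: rate = 0.47 × 0.85 = 0.3995 M/s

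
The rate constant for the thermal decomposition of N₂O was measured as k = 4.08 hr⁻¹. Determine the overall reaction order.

first order (1)

Step 1: The units of k for an nth-order reaction are (concentration)^(1-n)·(time)⁻¹.
Step 2: Here k has units hr⁻¹, so the concentration exponent is 0.
Step 3: 1 - n = 0 ⇒ n = 1. The reaction is first order.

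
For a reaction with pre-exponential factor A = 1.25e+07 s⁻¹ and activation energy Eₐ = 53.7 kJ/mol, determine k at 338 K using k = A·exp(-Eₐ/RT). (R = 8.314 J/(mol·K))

6.28e-02 s⁻¹

Step 1: Use the Arrhenius equation: k = A × exp(-Eₐ/RT)
Step 2: Convert Eₐ to J/mol: 53.7 kJ/mol = 53700 J/mol
Step 3: Calculate the exponent: -Eₐ/(RT) = -53700/(8.314 × 338) = -19.10942
Step 4: k = 1.25e+07 × exp(-19.10942)
Step 5: k = 1.25e+07 × 5.02209e-09 = 6.2776e-02 s⁻¹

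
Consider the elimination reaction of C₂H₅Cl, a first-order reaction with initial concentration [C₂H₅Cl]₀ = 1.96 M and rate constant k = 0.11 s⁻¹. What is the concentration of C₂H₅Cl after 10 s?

0.6524 M

Step 1: For a first-order reaction: [C₂H₅Cl] = [C₂H₅Cl]₀ × e^(-kt)
Step 2: [C₂H₅Cl] = 1.96 × e^(-0.11 × 10)
Step 3: [C₂H₅Cl] = 1.96 × e^(-1.1)
Step 4: [C₂H₅Cl] = 1.96 × 0.332871 = 0.6524 M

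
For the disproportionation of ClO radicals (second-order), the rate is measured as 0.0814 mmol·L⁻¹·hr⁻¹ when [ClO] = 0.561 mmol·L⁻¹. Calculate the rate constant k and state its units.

0.2586 (mmol·L⁻¹)⁻¹·hr⁻¹

Step 1: rate = k[ClO]^2, so k = rate / [ClO]^2.
Step 2: k = 0.0814 / (0.561)^2 = 0.0814 / 0.3147.
Step 3: k = 0.2586 (mmol·L⁻¹)⁻¹·hr⁻¹.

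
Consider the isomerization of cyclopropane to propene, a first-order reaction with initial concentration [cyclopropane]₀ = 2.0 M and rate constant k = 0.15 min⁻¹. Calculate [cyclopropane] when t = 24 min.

0.05465 M

Step 1: For a first-order reaction: [cyclopropane] = [cyclopropane]₀ × e^(-kt)
Step 2: [cyclopropane] = 2.0 × e^(-0.15 × 24)
Step 3: [cyclopropane] = 2.0 × e^(-3.6)
Step 4: [cyclopropane] = 2.0 × 0.0273237 = 0.05465 M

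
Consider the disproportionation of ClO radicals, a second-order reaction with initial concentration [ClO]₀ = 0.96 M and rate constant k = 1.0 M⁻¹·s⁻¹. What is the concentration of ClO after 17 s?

0.05543 M

Step 1: For a second-order reaction: 1/[ClO] = 1/[ClO]₀ + kt
Step 2: 1/[ClO] = 1/0.96 + 1.0 × 17
Step 3: 1/[ClO] = 1.042 + 17 = 18.04
Step 4: [ClO] = 1/18.04 = 0.05543 M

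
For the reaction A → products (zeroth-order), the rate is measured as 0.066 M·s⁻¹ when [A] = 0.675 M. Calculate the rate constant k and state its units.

0.066 M·s⁻¹

Step 1: For a zeroth-order reaction, rate = k (independent of concentration).
Step 2: k = rate = 0.066 M·s⁻¹.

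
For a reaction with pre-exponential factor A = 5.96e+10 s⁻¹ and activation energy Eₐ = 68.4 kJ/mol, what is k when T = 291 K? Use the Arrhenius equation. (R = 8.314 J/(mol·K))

3.14e-02 s⁻¹

Step 1: Use the Arrhenius equation: k = A × exp(-Eₐ/RT)
Step 2: Convert Eₐ to J/mol: 68.4 kJ/mol = 68400 J/mol
Step 3: Calculate the exponent: -Eₐ/(RT) = -68400/(8.314 × 291) = -28.27178
Step 4: k = 5.96e+10 × exp(-28.27178)
Step 5: k = 5.96e+10 × 5.26892e-13 = 3.1403e-02 s⁻¹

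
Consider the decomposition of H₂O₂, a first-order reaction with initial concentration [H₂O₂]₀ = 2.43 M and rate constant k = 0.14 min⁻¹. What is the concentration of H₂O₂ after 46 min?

0.003879 M

Step 1: For a first-order reaction: [H₂O₂] = [H₂O₂]₀ × e^(-kt)
Step 2: [H₂O₂] = 2.43 × e^(-0.14 × 46)
Step 3: [H₂O₂] = 2.43 × e^(-6.44)
Step 4: [H₂O₂] = 2.43 × 0.00159641 = 0.003879 M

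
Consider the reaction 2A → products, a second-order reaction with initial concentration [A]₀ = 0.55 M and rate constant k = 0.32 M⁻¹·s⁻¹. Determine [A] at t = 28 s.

0.09278 M

Step 1: For a second-order reaction: 1/[A] = 1/[A]₀ + kt
Step 2: 1/[A] = 1/0.55 + 0.32 × 28
Step 3: 1/[A] = 1.818 + 8.96 = 10.78
Step 4: [A] = 1/10.78 = 0.09278 M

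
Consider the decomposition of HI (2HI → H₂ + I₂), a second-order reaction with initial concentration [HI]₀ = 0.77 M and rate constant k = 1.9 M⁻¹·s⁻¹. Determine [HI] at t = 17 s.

0.02976 M

Step 1: For a second-order reaction: 1/[HI] = 1/[HI]₀ + kt
Step 2: 1/[HI] = 1/0.77 + 1.9 × 17
Step 3: 1/[HI] = 1.299 + 32.3 = 33.6
Step 4: [HI] = 1/33.6 = 0.02976 M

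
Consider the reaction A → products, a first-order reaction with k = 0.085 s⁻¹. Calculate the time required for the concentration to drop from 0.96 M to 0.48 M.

8.155 s

Step 1: For first-order: t = ln([A]₀/[A])/k
Step 2: t = ln(0.96/0.48)/0.085
Step 3: t = ln(2)/0.085
Step 4: t = 0.6931/0.085 = 8.155 s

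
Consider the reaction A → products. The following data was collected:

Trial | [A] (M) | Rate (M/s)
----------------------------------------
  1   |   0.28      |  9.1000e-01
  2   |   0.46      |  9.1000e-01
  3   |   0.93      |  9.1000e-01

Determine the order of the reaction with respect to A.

zeroth order (0)

Step 1: Compare trials - when concentration changes, rate stays constant.
Step 2: rate₂/rate₁ = 9.1000e-01/9.1000e-01 = 1
Step 3: [A]₂/[A]₁ = 0.46/0.28 = 1.643
Step 4: Since rate ratio ≈ (conc ratio)^0, the reaction is zeroth order.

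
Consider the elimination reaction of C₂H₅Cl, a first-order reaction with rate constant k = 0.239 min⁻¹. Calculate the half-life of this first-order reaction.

2.9 min

Step 1: For a first-order reaction, t₁/₂ = ln(2)/k
Step 2: t₁/₂ = ln(2)/0.239
Step 3: t₁/₂ = 0.6931/0.239 = 2.9 min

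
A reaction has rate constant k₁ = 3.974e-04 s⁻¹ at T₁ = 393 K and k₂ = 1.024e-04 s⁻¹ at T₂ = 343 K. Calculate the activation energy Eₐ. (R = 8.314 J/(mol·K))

30.4 kJ/mol

Step 1: Use the two-temperature Arrhenius form: ln(k₂/k₁) = -Eₐ/R × (1/T₂ - 1/T₁)
Step 2: ln(k₂/k₁) = ln(1.024e-04/3.974e-04) = ln(0.257675) = -1.35606
Step 3: 1/T₂ - 1/T₁ = 1/343 - 1/393 = 3.709226e-04 K⁻¹
Step 4: Eₐ = -R × ln(k₂/k₁) / (1/T₂ - 1/T₁) = -8.314 × -1.35606 / 3.709226e-04
Step 5: Eₐ = 3.0395e+04 J/mol = 30.4 kJ/mol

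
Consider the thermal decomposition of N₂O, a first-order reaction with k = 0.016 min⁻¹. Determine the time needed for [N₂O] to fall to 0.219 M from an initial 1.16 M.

104.2 min

Step 1: For first-order: t = ln([N₂O]₀/[N₂O])/k
Step 2: t = ln(1.16/0.219)/0.016
Step 3: t = ln(5.297)/0.016
Step 4: t = 1.667/0.016 = 104.2 min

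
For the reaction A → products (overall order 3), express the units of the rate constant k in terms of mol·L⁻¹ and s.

(mol·L⁻¹)⁻²·s⁻¹

Step 1: For overall order n, rate = k × (concentration)^n.
Step 2: Rate has units mol·L⁻¹·s⁻¹; concentration term has units (mol·L⁻¹)^3.
Step 3: k = rate / (concentration)^n, so units of k = (mol·L⁻¹)^(1-3)·s⁻¹ = (mol·L⁻¹)⁻²·s⁻¹.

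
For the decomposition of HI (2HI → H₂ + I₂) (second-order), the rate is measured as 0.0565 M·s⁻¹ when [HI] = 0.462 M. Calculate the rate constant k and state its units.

0.2647 M⁻¹·s⁻¹

Step 1: rate = k[HI]^2, so k = rate / [HI]^2.
Step 2: k = 0.0565 / (0.462)^2 = 0.0565 / 0.2134.
Step 3: k = 0.2647 M⁻¹·s⁻¹.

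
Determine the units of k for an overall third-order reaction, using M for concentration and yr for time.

M⁻²·yr⁻¹

Step 1: For overall order n, rate = k × (concentration)^n.
Step 2: Rate has units M·yr⁻¹; concentration term has units M^3.
Step 3: k = rate / (concentration)^n, so units of k = M^(1-3)·yr⁻¹ = M⁻²·yr⁻¹.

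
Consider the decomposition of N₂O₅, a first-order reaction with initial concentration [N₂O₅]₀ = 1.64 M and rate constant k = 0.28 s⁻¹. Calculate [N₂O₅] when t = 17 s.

0.01405 M

Step 1: For a first-order reaction: [N₂O₅] = [N₂O₅]₀ × e^(-kt)
Step 2: [N₂O₅] = 1.64 × e^(-0.28 × 17)
Step 3: [N₂O₅] = 1.64 × e^(-4.76)
Step 4: [N₂O₅] = 1.64 × 0.00856561 = 0.01405 M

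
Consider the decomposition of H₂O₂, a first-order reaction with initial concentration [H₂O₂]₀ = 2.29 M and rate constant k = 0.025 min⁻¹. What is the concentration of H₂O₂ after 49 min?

0.6727 M

Step 1: For a first-order reaction: [H₂O₂] = [H₂O₂]₀ × e^(-kt)
Step 2: [H₂O₂] = 2.29 × e^(-0.025 × 49)
Step 3: [H₂O₂] = 2.29 × e^(-1.225)
Step 4: [H₂O₂] = 2.29 × 0.293758 = 0.6727 M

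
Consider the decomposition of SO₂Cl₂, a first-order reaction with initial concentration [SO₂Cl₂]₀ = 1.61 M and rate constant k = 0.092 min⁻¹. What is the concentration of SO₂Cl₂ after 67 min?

0.003387 M

Step 1: For a first-order reaction: [SO₂Cl₂] = [SO₂Cl₂]₀ × e^(-kt)
Step 2: [SO₂Cl₂] = 1.61 × e^(-0.092 × 67)
Step 3: [SO₂Cl₂] = 1.61 × e^(-6.164)
Step 4: [SO₂Cl₂] = 1.61 × 0.00210382 = 0.003387 M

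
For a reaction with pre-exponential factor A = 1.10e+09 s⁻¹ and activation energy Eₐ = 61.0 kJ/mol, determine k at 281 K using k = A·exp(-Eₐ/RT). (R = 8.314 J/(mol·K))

5.03e-03 s⁻¹

Step 1: Use the Arrhenius equation: k = A × exp(-Eₐ/RT)
Step 2: Convert Eₐ to J/mol: 61.0 kJ/mol = 61000 J/mol
Step 3: Calculate the exponent: -Eₐ/(RT) = -61000/(8.314 × 281) = -26.11040
Step 4: k = 1.10e+09 × exp(-26.11040)
Step 5: k = 1.10e+09 × 4.57507e-12 = 5.0326e-03 s⁻¹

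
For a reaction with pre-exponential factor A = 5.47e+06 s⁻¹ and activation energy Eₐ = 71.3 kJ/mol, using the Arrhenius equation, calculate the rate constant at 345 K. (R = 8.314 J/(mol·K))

8.76e-05 s⁻¹

Step 1: Use the Arrhenius equation: k = A × exp(-Eₐ/RT)
Step 2: Convert Eₐ to J/mol: 71.3 kJ/mol = 71300 J/mol
Step 3: Calculate the exponent: -Eₐ/(RT) = -71300/(8.314 × 345) = -24.85767
Step 4: k = 5.47e+06 × exp(-24.85767)
Step 5: k = 5.47e+06 × 1.60122e-11 = 8.7587e-05 s⁻¹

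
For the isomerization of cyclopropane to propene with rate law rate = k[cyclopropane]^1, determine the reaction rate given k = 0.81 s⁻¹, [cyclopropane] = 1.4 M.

1.134 M/s

Step 1: Identify the rate law: rate = k[cyclopropane]^1
Step 2: Substitute values: rate = 0.81 × (1.4)^1
Step 3: Calculate: rate = 0.81 × 1.4 = 1.134 M/s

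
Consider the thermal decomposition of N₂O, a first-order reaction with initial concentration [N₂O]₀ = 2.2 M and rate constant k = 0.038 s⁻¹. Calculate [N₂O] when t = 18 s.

1.11 M

Step 1: For a first-order reaction: [N₂O] = [N₂O]₀ × e^(-kt)
Step 2: [N₂O] = 2.2 × e^(-0.038 × 18)
Step 3: [N₂O] = 2.2 × e^(-0.684)
Step 4: [N₂O] = 2.2 × 0.504595 = 1.11 M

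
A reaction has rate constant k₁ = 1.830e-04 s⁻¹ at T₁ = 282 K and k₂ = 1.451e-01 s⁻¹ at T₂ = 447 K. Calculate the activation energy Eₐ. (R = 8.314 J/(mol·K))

42.4 kJ/mol

Step 1: Use the two-temperature Arrhenius form: ln(k₂/k₁) = -Eₐ/R × (1/T₂ - 1/T₁)
Step 2: ln(k₂/k₁) = ln(1.451e-01/1.830e-04) = ln(792.896) = 6.67569
Step 3: 1/T₂ - 1/T₁ = 1/447 - 1/282 = -1.308963e-03 K⁻¹
Step 4: Eₐ = -R × ln(k₂/k₁) / (1/T₂ - 1/T₁) = -8.314 × 6.67569 / -1.308963e-03
Step 5: Eₐ = 4.2401e+04 J/mol = 42.4 kJ/mol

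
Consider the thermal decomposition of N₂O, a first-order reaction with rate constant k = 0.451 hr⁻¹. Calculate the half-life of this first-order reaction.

1.537 hr

Step 1: For a first-order reaction, t₁/₂ = ln(2)/k
Step 2: t₁/₂ = ln(2)/0.451
Step 3: t₁/₂ = 0.6931/0.451 = 1.537 hr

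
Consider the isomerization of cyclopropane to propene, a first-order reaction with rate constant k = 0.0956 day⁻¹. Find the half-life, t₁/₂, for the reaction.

7.25 day

Step 1: For a first-order reaction, t₁/₂ = ln(2)/k
Step 2: t₁/₂ = ln(2)/0.0956
Step 3: t₁/₂ = 0.6931/0.0956 = 7.25 day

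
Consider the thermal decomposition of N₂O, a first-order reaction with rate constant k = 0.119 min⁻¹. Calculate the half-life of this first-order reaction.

5.825 min

Step 1: For a first-order reaction, t₁/₂ = ln(2)/k
Step 2: t₁/₂ = ln(2)/0.119
Step 3: t₁/₂ = 0.6931/0.119 = 5.825 min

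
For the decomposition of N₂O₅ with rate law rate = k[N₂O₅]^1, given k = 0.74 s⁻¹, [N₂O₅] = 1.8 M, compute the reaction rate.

1.332 M/s

Step 1: Identify the rate law: rate = k[N₂O₅]^1
Step 2: Substitute values: rate = 0.74 × (1.8)^1
Step 3: Calculate: rate = 0.74 × 1.8 = 1.332 M/s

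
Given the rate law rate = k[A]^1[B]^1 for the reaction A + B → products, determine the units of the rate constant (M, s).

M⁻¹·s⁻¹

Step 1: Overall order = 1 + 1 = 2.
Step 2: rate has units M·s⁻¹; [A]^1[B]^1 has units M^2.
Step 3: k = rate/([A]^1[B]^1), so units of k = M^(1-2)·s⁻¹ = M⁻¹·s⁻¹.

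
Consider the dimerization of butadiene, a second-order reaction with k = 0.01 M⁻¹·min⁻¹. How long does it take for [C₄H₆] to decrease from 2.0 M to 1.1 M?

40.91 min

Step 1: For second-order: t = (1/[C₄H₆] - 1/[C₄H₆]₀)/k
Step 2: t = (1/1.1 - 1/2.0)/0.01
Step 3: t = (0.9091 - 0.5)/0.01
Step 4: t = 0.4091/0.01 = 40.91 min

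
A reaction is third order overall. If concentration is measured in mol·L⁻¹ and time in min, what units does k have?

(mol·L⁻¹)⁻²·min⁻¹

Step 1: For overall order n, rate = k × (concentration)^n.
Step 2: Rate has units mol·L⁻¹·min⁻¹; concentration term has units (mol·L⁻¹)^3.
Step 3: k = rate / (concentration)^n, so units of k = (mol·L⁻¹)^(1-3)·min⁻¹ = (mol·L⁻¹)⁻²·min⁻¹.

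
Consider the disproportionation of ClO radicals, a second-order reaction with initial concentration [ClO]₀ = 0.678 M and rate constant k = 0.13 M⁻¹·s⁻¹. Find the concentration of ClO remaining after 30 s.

0.186 M

Step 1: For a second-order reaction: 1/[ClO] = 1/[ClO]₀ + kt
Step 2: 1/[ClO] = 1/0.678 + 0.13 × 30
Step 3: 1/[ClO] = 1.475 + 3.9 = 5.375
Step 4: [ClO] = 1/5.375 = 0.186 M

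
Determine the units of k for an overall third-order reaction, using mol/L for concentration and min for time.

(mol/L)⁻²·min⁻¹

Step 1: For overall order n, rate = k × (concentration)^n.
Step 2: Rate has units mol/L·min⁻¹; concentration term has units (mol/L)^3.
Step 3: k = rate / (concentration)^n, so units of k = (mol/L)^(1-3)·min⁻¹ = (mol/L)⁻²·min⁻¹.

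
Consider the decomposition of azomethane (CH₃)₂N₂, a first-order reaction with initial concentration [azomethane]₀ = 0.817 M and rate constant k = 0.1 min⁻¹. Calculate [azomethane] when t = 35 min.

0.02467 M

Step 1: For a first-order reaction: [azomethane] = [azomethane]₀ × e^(-kt)
Step 2: [azomethane] = 0.817 × e^(-0.1 × 35)
Step 3: [azomethane] = 0.817 × e^(-3.5)
Step 4: [azomethane] = 0.817 × 0.0301974 = 0.02467 M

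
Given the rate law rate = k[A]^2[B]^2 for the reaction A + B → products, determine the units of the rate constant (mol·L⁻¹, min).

(mol·L⁻¹)⁻³·min⁻¹

Step 1: Overall order = 2 + 2 = 4.
Step 2: rate has units mol·L⁻¹·min⁻¹; [A]^2[B]^2 has units (mol·L⁻¹)^4.
Step 3: k = rate/([A]^2[B]^2), so units of k = (mol·L⁻¹)^(1-4)·min⁻¹ = (mol·L⁻¹)⁻³·min⁻¹.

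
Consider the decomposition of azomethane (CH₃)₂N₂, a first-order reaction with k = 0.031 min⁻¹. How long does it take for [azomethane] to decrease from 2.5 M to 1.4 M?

18.7 min

Step 1: For first-order: t = ln([azomethane]₀/[azomethane])/k
Step 2: t = ln(2.5/1.4)/0.031
Step 3: t = ln(1.786)/0.031
Step 4: t = 0.5798/0.031 = 18.7 min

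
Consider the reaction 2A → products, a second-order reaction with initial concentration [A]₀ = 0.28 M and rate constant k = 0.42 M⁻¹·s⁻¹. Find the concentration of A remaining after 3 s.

0.207 M

Step 1: For a second-order reaction: 1/[A] = 1/[A]₀ + kt
Step 2: 1/[A] = 1/0.28 + 0.42 × 3
Step 3: 1/[A] = 3.571 + 1.26 = 4.831
Step 4: [A] = 1/4.831 = 0.207 M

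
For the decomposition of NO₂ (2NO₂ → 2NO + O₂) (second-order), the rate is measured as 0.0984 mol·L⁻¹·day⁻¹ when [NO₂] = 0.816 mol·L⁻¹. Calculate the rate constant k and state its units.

0.1478 (mol·L⁻¹)⁻¹·day⁻¹

Step 1: rate = k[NO₂]^2, so k = rate / [NO₂]^2.
Step 2: k = 0.0984 / (0.816)^2 = 0.0984 / 0.6659.
Step 3: k = 0.1478 (mol·L⁻¹)⁻¹·day⁻¹.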